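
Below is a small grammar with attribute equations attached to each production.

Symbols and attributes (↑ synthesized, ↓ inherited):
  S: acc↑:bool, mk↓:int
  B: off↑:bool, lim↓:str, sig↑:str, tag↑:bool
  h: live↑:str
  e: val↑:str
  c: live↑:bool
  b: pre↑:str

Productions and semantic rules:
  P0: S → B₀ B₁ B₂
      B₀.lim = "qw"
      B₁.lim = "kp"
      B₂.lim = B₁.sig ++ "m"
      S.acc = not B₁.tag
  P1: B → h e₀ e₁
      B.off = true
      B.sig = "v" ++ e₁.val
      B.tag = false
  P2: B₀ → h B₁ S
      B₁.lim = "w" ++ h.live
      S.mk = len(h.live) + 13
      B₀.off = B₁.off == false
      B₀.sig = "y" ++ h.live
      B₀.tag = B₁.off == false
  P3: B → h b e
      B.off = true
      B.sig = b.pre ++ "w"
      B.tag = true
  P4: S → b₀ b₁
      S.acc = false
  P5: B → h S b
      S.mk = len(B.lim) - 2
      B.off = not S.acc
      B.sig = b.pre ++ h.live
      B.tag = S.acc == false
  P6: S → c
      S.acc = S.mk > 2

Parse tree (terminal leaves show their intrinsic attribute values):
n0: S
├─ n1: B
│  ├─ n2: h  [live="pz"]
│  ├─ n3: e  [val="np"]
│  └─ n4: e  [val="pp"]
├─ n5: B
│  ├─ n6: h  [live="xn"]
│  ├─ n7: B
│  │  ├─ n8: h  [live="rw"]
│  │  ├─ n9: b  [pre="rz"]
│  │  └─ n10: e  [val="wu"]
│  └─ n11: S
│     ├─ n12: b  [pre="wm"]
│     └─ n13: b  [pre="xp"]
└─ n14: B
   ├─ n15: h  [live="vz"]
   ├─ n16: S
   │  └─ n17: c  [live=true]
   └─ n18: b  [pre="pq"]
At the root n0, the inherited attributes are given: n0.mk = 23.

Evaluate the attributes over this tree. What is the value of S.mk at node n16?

2

1. n0.mk = 23  [given at root]
2. n1.lim = "qw"  ["qw"]
3. n2.live = "pz"  [terminal]
4. n3.val = "np"  [terminal]
5. n4.val = "pp"  [terminal]
6. n1.off = true  [true]
7. n1.sig = "vpp"  ["v" ++ e₁.val]
8. n1.tag = false  [false]
9. n5.lim = "kp"  ["kp"]
10. n6.live = "xn"  [terminal]
11. n7.lim = "wxn"  ["w" ++ h.live]
12. n8.live = "rw"  [terminal]
13. n9.pre = "rz"  [terminal]
14. n10.val = "wu"  [terminal]
15. n7.off = true  [true]
16. n7.sig = "rzw"  [b.pre ++ "w"]
17. n7.tag = true  [true]
18. n11.mk = 15  [len(h.live) + 13]
19. n12.pre = "wm"  [terminal]
20. n13.pre = "xp"  [terminal]
21. n11.acc = false  [false]
22. n5.off = false  [B₁.off == false]
23. n5.sig = "yxn"  ["y" ++ h.live]
24. n5.tag = false  [B₁.off == false]
25. n14.lim = "yxnm"  [B₁.sig ++ "m"]
26. n15.live = "vz"  [terminal]
27. n16.mk = 2  [len(B.lim) - 2]
28. n17.live = true  [terminal]
29. n16.acc = false  [S.mk > 2]
30. n18.pre = "pq"  [terminal]
31. n14.off = true  [not S.acc]
32. n14.sig = "pqvz"  [b.pre ++ h.live]
33. n14.tag = true  [S.acc == false]
34. n0.acc = true  [not B₁.tag]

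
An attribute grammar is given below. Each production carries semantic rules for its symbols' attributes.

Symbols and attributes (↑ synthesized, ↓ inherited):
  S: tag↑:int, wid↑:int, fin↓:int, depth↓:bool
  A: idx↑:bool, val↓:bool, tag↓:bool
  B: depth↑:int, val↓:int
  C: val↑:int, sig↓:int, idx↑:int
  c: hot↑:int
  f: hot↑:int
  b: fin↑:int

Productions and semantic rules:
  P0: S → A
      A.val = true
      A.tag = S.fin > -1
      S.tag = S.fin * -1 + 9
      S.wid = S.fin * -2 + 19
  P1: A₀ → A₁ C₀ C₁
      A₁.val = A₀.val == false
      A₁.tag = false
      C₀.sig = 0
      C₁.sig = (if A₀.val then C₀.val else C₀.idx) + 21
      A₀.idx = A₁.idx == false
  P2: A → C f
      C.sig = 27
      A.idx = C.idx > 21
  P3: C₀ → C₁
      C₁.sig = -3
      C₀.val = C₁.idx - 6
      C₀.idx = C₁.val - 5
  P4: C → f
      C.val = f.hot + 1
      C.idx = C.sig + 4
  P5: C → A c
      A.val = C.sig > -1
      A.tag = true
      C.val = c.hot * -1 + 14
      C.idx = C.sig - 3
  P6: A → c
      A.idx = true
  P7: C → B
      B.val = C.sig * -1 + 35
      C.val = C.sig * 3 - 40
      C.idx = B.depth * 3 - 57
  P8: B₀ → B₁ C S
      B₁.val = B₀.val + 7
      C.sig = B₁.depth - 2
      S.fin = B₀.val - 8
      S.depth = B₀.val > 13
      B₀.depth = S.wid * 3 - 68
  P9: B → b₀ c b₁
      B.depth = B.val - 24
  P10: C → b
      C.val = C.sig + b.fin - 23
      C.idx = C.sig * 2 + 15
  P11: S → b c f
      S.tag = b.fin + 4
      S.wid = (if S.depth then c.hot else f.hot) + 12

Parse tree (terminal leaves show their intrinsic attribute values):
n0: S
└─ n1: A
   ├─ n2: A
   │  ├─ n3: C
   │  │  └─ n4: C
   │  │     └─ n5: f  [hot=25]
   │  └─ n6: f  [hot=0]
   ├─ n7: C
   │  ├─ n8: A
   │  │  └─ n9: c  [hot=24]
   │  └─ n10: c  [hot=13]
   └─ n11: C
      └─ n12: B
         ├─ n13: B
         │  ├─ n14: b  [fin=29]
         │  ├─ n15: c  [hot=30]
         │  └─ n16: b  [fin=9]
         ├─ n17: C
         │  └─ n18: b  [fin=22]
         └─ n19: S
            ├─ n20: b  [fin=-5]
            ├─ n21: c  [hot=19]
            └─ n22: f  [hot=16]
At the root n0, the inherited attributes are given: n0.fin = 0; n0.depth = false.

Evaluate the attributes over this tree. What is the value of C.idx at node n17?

3

1. n0.fin = 0  [given at root]
2. n0.depth = false  [given at root]
3. n1.val = true  [true]
4. n1.tag = true  [S.fin > -1]
5. n2.val = false  [A₀.val == false]
6. n2.tag = false  [false]
7. n3.sig = 27  [27]
8. n4.sig = -3  [-3]
9. n5.hot = 25  [terminal]
10. n4.val = 26  [f.hot + 1]
11. n4.idx = 1  [C.sig + 4]
12. n3.val = -5  [C₁.idx - 6]
13. n3.idx = 21  [C₁.val - 5]
14. n6.hot = 0  [terminal]
15. n2.idx = false  [C.idx > 21]
16. n7.sig = 0  [0]
17. n8.val = true  [C.sig > -1]
18. n8.tag = true  [true]
19. n9.hot = 24  [terminal]
20. n8.idx = true  [true]
21. n10.hot = 13  [terminal]
22. n7.val = 1  [c.hot * -1 + 14]
23. n7.idx = -3  [C.sig - 3]
24. n11.sig = 22  [(if A₀.val then C₀.val else C₀.idx) + 21]
25. n12.val = 13  [C.sig * -1 + 35]
26. n13.val = 20  [B₀.val + 7]
27. n14.fin = 29  [terminal]
28. n15.hot = 30  [terminal]
29. n16.fin = 9  [terminal]
30. n13.depth = -4  [B.val - 24]
31. n17.sig = -6  [B₁.depth - 2]
32. n18.fin = 22  [terminal]
33. n17.val = -7  [C.sig + b.fin - 23]
34. n17.idx = 3  [C.sig * 2 + 15]
35. n19.fin = 5  [B₀.val - 8]
36. n19.depth = false  [B₀.val > 13]
37. n20.fin = -5  [terminal]
38. n21.hot = 19  [terminal]
39. n22.hot = 16  [terminal]
40. n19.tag = -1  [b.fin + 4]
41. n19.wid = 28  [(if S.depth then c.hot else f.hot) + 12]
42. n12.depth = 16  [S.wid * 3 - 68]
43. n11.val = 26  [C.sig * 3 - 40]
44. n11.idx = -9  [B.depth * 3 - 57]
45. n1.idx = true  [A₁.idx == false]
46. n0.tag = 9  [S.fin * -1 + 9]
47. n0.wid = 19  [S.fin * -2 + 19]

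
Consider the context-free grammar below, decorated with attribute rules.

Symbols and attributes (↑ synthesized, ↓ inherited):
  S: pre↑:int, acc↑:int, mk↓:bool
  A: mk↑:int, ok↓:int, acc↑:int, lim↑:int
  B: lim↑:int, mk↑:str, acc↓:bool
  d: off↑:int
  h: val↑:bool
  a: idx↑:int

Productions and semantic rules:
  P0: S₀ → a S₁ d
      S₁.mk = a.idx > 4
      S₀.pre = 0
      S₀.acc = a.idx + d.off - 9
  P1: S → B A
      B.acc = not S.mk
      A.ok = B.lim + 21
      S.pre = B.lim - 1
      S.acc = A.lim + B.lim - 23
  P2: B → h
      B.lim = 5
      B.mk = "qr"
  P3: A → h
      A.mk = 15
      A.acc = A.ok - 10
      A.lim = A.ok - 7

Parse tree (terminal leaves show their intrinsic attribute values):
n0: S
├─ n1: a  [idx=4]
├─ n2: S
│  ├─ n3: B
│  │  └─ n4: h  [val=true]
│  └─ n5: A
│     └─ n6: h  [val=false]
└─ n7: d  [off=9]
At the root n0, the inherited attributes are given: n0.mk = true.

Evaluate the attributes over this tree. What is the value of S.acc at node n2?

1

1. n0.mk = true  [given at root]
2. n1.idx = 4  [terminal]
3. n2.mk = false  [a.idx > 4]
4. n3.acc = true  [not S.mk]
5. n4.val = true  [terminal]
6. n3.lim = 5  [5]
7. n3.mk = "qr"  ["qr"]
8. n5.ok = 26  [B.lim + 21]
9. n6.val = false  [terminal]
10. n5.mk = 15  [15]
11. n5.acc = 16  [A.ok - 10]
12. n5.lim = 19  [A.ok - 7]
13. n2.pre = 4  [B.lim - 1]
14. n2.acc = 1  [A.lim + B.lim - 23]
15. n7.off = 9  [terminal]
16. n0.pre = 0  [0]
17. n0.acc = 4  [a.idx + d.off - 9]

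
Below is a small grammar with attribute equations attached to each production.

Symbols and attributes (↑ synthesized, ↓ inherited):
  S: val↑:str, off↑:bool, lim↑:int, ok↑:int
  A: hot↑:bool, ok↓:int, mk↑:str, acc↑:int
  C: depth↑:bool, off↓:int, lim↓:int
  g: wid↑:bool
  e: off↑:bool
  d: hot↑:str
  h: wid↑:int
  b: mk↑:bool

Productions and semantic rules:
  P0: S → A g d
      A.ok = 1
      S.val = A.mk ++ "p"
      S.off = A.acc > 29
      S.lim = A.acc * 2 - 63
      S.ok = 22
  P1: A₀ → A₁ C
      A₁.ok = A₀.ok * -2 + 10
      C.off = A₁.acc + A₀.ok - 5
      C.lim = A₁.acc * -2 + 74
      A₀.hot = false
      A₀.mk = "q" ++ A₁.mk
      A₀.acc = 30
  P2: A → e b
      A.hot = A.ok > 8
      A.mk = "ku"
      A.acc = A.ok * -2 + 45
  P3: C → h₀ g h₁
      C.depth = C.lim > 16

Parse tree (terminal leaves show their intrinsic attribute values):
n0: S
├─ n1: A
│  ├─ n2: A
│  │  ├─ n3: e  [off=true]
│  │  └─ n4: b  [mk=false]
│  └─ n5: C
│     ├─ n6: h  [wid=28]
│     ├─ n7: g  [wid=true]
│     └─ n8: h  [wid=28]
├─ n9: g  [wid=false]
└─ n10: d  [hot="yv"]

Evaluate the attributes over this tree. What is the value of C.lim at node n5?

16

1. n1.ok = 1  [1]
2. n2.ok = 8  [A₀.ok * -2 + 10]
3. n3.off = true  [terminal]
4. n4.mk = false  [terminal]
5. n2.hot = false  [A.ok > 8]
6. n2.mk = "ku"  ["ku"]
7. n2.acc = 29  [A.ok * -2 + 45]
8. n5.off = 25  [A₁.acc + A₀.ok - 5]
9. n5.lim = 16  [A₁.acc * -2 + 74]
10. n6.wid = 28  [terminal]
11. n7.wid = true  [terminal]
12. n8.wid = 28  [terminal]
13. n5.depth = false  [C.lim > 16]
14. n1.hot = false  [false]
15. n1.mk = "qku"  ["q" ++ A₁.mk]
16. n1.acc = 30  [30]
17. n9.wid = false  [terminal]
18. n10.hot = "yv"  [terminal]
19. n0.val = "qkup"  [A.mk ++ "p"]
20. n0.off = true  [A.acc > 29]
21. n0.lim = -3  [A.acc * 2 - 63]
22. n0.ok = 22  [22]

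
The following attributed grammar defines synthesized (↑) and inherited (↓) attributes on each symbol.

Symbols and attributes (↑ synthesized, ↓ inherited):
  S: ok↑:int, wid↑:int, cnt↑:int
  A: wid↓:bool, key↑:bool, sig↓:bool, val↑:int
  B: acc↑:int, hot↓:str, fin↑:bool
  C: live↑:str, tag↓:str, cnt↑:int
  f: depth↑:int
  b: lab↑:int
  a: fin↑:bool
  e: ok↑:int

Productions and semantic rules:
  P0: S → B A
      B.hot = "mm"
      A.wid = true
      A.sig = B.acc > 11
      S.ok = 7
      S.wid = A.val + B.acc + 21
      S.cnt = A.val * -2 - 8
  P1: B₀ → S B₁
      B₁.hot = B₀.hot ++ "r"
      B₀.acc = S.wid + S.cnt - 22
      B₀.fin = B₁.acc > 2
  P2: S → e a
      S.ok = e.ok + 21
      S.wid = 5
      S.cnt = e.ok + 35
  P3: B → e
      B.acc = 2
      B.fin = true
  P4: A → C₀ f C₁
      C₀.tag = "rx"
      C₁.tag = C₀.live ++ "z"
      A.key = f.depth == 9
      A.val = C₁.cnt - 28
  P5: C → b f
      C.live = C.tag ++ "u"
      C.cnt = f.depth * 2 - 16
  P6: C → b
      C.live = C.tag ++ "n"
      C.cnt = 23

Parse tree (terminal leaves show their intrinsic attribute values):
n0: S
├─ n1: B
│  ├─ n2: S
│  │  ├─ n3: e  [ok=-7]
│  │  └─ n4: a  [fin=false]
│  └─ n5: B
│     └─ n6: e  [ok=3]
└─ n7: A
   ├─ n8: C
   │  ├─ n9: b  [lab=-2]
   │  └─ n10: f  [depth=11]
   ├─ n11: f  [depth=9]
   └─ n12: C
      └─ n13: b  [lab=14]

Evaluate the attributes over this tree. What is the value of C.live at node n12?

"rxuzn"

1. n1.hot = "mm"  ["mm"]
2. n3.ok = -7  [terminal]
3. n4.fin = false  [terminal]
4. n2.ok = 14  [e.ok + 21]
5. n2.wid = 5  [5]
6. n2.cnt = 28  [e.ok + 35]
7. n5.hot = "mmr"  [B₀.hot ++ "r"]
8. n6.ok = 3  [terminal]
9. n5.acc = 2  [2]
10. n5.fin = true  [true]
11. n1.acc = 11  [S.wid + S.cnt - 22]
12. n1.fin = false  [B₁.acc > 2]
13. n7.wid = true  [true]
14. n7.sig = false  [B.acc > 11]
15. n8.tag = "rx"  ["rx"]
16. n9.lab = -2  [terminal]
17. n10.depth = 11  [terminal]
18. n8.live = "rxu"  [C.tag ++ "u"]
19. n8.cnt = 6  [f.depth * 2 - 16]
20. n11.depth = 9  [terminal]
21. n12.tag = "rxuz"  [C₀.live ++ "z"]
22. n13.lab = 14  [terminal]
23. n12.live = "rxuzn"  [C.tag ++ "n"]
24. n12.cnt = 23  [23]
25. n7.key = true  [f.depth == 9]
26. n7.val = -5  [C₁.cnt - 28]
27. n0.ok = 7  [7]
28. n0.wid = 27  [A.val + B.acc + 21]
29. n0.cnt = 2  [A.val * -2 - 8]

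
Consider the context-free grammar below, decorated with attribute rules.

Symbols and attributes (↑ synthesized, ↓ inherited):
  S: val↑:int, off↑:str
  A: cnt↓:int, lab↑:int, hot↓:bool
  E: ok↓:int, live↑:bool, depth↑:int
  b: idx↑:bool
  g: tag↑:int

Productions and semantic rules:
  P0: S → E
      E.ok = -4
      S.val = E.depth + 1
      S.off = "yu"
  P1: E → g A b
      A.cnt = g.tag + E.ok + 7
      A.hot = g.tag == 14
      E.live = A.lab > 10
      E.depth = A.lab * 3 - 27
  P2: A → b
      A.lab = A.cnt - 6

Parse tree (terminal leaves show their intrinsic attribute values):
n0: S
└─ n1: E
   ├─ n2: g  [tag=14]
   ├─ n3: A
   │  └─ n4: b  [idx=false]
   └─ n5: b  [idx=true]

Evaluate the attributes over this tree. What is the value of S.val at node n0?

7

1. n1.ok = -4  [-4]
2. n2.tag = 14  [terminal]
3. n3.cnt = 17  [g.tag + E.ok + 7]
4. n3.hot = true  [g.tag == 14]
5. n4.idx = false  [terminal]
6. n3.lab = 11  [A.cnt - 6]
7. n5.idx = true  [terminal]
8. n1.live = true  [A.lab > 10]
9. n1.depth = 6  [A.lab * 3 - 27]
10. n0.val = 7  [E.depth + 1]
11. n0.off = "yu"  ["yu"]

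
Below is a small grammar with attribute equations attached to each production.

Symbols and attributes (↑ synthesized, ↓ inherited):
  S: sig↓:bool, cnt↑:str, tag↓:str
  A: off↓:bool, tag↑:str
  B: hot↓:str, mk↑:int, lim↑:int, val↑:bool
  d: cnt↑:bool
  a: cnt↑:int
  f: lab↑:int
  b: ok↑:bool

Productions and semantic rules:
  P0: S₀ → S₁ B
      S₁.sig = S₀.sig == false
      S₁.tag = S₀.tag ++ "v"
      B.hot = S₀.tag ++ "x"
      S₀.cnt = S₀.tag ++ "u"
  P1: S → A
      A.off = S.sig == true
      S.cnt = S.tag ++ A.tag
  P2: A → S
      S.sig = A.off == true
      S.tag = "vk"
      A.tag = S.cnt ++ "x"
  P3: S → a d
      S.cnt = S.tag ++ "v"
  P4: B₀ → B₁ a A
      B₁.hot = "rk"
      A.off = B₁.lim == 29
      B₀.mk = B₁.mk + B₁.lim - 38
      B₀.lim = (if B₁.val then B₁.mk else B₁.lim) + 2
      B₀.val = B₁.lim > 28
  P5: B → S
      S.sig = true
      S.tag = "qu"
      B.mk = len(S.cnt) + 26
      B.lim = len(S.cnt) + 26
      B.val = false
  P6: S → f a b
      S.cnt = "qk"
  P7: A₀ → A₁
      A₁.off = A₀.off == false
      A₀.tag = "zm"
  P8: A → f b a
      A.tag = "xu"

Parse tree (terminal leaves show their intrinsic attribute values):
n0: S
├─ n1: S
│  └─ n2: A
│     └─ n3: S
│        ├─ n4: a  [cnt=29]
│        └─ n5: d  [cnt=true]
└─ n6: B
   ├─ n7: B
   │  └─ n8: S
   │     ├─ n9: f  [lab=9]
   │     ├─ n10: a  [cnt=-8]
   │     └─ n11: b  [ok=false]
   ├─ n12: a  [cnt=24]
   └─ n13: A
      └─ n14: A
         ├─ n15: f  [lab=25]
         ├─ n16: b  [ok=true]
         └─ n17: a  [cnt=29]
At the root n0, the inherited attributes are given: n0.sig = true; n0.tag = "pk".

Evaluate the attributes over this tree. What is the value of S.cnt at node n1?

1. n0.sig = true  [given at root]
2. n0.tag = "pk"  [given at root]
3. n1.sig = false  [S₀.sig == false]
4. n1.tag = "pkv"  [S₀.tag ++ "v"]
5. n2.off = false  [S.sig == true]
6. n3.sig = false  [A.off == true]
7. n3.tag = "vk"  ["vk"]
8. n4.cnt = 29  [terminal]
9. n5.cnt = true  [terminal]
10. n3.cnt = "vkv"  [S.tag ++ "v"]
11. n2.tag = "vkvx"  [S.cnt ++ "x"]
12. n1.cnt = "pkvvkvx"  [S.tag ++ A.tag]
13. n6.hot = "pkx"  [S₀.tag ++ "x"]
14. n7.hot = "rk"  ["rk"]
15. n8.sig = true  [true]
16. n8.tag = "qu"  ["qu"]
17. n9.lab = 9  [terminal]
18. n10.cnt = -8  [terminal]
19. n11.ok = false  [terminal]
20. n8.cnt = "qk"  ["qk"]
21. n7.mk = 28  [len(S.cnt) + 26]
22. n7.lim = 28  [len(S.cnt) + 26]
23. n7.val = false  [false]
24. n12.cnt = 24  [terminal]
25. n13.off = false  [B₁.lim == 29]
26. n14.off = true  [A₀.off == false]
27. n15.lab = 25  [terminal]
28. n16.ok = true  [terminal]
29. n17.cnt = 29  [terminal]
30. n14.tag = "xu"  ["xu"]
31. n13.tag = "zm"  ["zm"]
32. n6.mk = 18  [B₁.mk + B₁.lim - 38]
33. n6.lim = 30  [(if B₁.val then B₁.mk else B₁.lim) + 2]
34. n6.val = false  [B₁.lim > 28]
35. n0.cnt = "pku"  [S₀.tag ++ "u"]

"pkvvkvx"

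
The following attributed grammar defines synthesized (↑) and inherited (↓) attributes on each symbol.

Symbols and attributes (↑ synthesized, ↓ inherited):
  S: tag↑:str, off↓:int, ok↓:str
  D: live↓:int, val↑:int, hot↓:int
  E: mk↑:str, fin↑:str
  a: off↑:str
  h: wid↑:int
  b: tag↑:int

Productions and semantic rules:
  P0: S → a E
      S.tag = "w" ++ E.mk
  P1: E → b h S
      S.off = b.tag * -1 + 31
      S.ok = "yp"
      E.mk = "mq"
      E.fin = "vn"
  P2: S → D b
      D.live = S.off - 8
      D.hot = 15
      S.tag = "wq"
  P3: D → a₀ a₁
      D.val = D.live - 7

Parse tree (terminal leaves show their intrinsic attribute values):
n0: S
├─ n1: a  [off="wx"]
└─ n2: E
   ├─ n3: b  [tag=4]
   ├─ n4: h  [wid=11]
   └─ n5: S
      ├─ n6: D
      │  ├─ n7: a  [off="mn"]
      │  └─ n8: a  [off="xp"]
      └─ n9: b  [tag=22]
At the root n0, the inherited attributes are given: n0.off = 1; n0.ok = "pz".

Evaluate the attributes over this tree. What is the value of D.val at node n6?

1. n0.off = 1  [given at root]
2. n0.ok = "pz"  [given at root]
3. n1.off = "wx"  [terminal]
4. n3.tag = 4  [terminal]
5. n4.wid = 11  [terminal]
6. n5.off = 27  [b.tag * -1 + 31]
7. n5.ok = "yp"  ["yp"]
8. n6.live = 19  [S.off - 8]
9. n6.hot = 15  [15]
10. n7.off = "mn"  [terminal]
11. n8.off = "xp"  [terminal]
12. n6.val = 12  [D.live - 7]
13. n9.tag = 22  [terminal]
14. n5.tag = "wq"  ["wq"]
15. n2.mk = "mq"  ["mq"]
16. n2.fin = "vn"  ["vn"]
17. n0.tag = "wmq"  ["w" ++ E.mk]

12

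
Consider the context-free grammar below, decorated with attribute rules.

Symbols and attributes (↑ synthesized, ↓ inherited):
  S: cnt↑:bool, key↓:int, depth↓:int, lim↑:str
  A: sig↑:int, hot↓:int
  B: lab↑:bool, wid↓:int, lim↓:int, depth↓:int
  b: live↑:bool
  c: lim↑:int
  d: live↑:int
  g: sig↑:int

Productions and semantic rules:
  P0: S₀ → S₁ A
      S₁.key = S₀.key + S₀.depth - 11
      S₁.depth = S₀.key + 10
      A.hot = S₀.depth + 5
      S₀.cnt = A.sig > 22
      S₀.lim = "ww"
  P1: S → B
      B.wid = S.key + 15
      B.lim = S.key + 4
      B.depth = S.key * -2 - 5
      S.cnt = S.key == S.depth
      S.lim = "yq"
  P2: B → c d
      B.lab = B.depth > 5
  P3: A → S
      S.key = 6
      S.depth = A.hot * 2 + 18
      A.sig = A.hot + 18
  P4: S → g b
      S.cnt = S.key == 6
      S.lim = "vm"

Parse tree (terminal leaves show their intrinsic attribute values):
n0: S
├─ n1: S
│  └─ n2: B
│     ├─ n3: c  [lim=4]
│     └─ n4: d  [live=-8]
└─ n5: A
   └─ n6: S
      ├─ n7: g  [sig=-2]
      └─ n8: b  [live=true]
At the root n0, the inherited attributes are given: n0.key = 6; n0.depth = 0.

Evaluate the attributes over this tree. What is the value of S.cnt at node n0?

true

1. n0.key = 6  [given at root]
2. n0.depth = 0  [given at root]
3. n1.key = -5  [S₀.key + S₀.depth - 11]
4. n1.depth = 16  [S₀.key + 10]
5. n2.wid = 10  [S.key + 15]
6. n2.lim = -1  [S.key + 4]
7. n2.depth = 5  [S.key * -2 - 5]
8. n3.lim = 4  [terminal]
9. n4.live = -8  [terminal]
10. n2.lab = false  [B.depth > 5]
11. n1.cnt = false  [S.key == S.depth]
12. n1.lim = "yq"  ["yq"]
13. n5.hot = 5  [S₀.depth + 5]
14. n6.key = 6  [6]
15. n6.depth = 28  [A.hot * 2 + 18]
16. n7.sig = -2  [terminal]
17. n8.live = true  [terminal]
18. n6.cnt = true  [S.key == 6]
19. n6.lim = "vm"  ["vm"]
20. n5.sig = 23  [A.hot + 18]
21. n0.cnt = true  [A.sig > 22]
22. n0.lim = "ww"  ["ww"]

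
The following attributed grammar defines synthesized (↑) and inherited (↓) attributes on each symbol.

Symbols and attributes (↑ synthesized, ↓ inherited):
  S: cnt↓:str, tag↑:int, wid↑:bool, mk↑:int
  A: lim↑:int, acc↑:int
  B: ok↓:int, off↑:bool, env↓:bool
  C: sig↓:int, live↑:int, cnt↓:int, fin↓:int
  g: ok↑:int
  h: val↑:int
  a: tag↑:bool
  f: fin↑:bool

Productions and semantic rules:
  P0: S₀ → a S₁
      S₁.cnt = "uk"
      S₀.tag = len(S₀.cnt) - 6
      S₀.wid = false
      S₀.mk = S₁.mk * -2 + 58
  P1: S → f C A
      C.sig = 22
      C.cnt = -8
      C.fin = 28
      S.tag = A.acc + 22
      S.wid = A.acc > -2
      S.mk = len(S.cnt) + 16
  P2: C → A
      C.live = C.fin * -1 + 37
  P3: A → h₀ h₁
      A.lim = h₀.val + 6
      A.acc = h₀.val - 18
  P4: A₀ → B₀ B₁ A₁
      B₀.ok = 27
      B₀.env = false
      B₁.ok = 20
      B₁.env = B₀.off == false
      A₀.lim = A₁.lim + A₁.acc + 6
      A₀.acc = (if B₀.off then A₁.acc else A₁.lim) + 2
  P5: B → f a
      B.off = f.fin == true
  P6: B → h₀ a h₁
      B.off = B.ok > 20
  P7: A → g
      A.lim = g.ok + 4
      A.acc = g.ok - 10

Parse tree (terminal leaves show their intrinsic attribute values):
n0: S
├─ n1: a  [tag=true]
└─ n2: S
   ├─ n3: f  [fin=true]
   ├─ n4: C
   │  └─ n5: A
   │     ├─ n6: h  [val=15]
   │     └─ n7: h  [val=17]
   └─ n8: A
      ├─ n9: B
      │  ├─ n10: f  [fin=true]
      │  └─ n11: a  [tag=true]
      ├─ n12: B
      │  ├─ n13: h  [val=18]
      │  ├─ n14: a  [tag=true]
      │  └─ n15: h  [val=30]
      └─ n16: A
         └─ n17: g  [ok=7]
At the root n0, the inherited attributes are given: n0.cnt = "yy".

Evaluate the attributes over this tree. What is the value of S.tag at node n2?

21

1. n0.cnt = "yy"  [given at root]
2. n1.tag = true  [terminal]
3. n2.cnt = "uk"  ["uk"]
4. n3.fin = true  [terminal]
5. n4.sig = 22  [22]
6. n4.cnt = -8  [-8]
7. n4.fin = 28  [28]
8. n6.val = 15  [terminal]
9. n7.val = 17  [terminal]
10. n5.lim = 21  [h₀.val + 6]
11. n5.acc = -3  [h₀.val - 18]
12. n4.live = 9  [C.fin * -1 + 37]
13. n9.ok = 27  [27]
14. n9.env = false  [false]
15. n10.fin = true  [terminal]
16. n11.tag = true  [terminal]
17. n9.off = true  [f.fin == true]
18. n12.ok = 20  [20]
19. n12.env = false  [B₀.off == false]
20. n13.val = 18  [terminal]
21. n14.tag = true  [terminal]
22. n15.val = 30  [terminal]
23. n12.off = false  [B.ok > 20]
24. n17.ok = 7  [terminal]
25. n16.lim = 11  [g.ok + 4]
26. n16.acc = -3  [g.ok - 10]
27. n8.lim = 14  [A₁.lim + A₁.acc + 6]
28. n8.acc = -1  [(if B₀.off then A₁.acc else A₁.lim) + 2]
29. n2.tag = 21  [A.acc + 22]
30. n2.wid = true  [A.acc > -2]
31. n2.mk = 18  [len(S.cnt) + 16]
32. n0.tag = -4  [len(S₀.cnt) - 6]
33. n0.wid = false  [false]
34. n0.mk = 22  [S₁.mk * -2 + 58]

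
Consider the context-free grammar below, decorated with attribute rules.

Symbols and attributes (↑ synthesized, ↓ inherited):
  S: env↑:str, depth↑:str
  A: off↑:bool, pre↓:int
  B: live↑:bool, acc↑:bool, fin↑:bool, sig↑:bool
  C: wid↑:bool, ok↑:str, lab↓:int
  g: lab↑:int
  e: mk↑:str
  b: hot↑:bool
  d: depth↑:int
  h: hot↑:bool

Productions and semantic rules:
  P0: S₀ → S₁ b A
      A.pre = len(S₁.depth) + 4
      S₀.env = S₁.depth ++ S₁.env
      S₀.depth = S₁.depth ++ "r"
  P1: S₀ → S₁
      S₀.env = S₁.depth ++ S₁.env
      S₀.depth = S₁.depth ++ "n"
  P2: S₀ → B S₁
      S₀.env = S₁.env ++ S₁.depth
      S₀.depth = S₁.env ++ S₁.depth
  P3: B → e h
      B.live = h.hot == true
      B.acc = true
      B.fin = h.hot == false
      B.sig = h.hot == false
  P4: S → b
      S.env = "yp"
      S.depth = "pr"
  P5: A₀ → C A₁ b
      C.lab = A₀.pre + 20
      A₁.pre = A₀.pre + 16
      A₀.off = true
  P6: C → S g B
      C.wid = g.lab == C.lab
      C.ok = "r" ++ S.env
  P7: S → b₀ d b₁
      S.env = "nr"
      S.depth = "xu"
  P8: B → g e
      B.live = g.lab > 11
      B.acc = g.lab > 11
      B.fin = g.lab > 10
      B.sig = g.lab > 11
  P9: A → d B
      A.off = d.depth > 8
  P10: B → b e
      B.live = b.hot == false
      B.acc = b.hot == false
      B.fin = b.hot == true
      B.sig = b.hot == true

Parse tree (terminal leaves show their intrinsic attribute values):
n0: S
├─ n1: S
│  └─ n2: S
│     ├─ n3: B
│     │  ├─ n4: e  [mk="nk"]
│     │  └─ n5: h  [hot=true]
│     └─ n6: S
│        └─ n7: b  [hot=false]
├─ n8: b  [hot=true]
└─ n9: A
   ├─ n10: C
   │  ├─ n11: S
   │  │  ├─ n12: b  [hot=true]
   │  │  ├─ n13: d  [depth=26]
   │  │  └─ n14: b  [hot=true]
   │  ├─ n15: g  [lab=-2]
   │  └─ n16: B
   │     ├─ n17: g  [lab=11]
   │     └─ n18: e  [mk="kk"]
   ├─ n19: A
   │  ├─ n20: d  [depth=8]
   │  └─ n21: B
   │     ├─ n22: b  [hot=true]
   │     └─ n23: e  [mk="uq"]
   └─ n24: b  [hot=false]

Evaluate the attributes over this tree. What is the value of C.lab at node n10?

1. n4.mk = "nk"  [terminal]
2. n5.hot = true  [terminal]
3. n3.live = true  [h.hot == true]
4. n3.acc = true  [true]
5. n3.fin = false  [h.hot == false]
6. n3.sig = false  [h.hot == false]
7. n7.hot = false  [terminal]
8. n6.env = "yp"  ["yp"]
9. n6.depth = "pr"  ["pr"]
10. n2.env = "yppr"  [S₁.env ++ S₁.depth]
11. n2.depth = "yppr"  [S₁.env ++ S₁.depth]
12. n1.env = "yppryppr"  [S₁.depth ++ S₁.env]
13. n1.depth = "ypprn"  [S₁.depth ++ "n"]
14. n8.hot = true  [terminal]
15. n9.pre = 9  [len(S₁.depth) + 4]
16. n10.lab = 29  [A₀.pre + 20]
17. n12.hot = true  [terminal]
18. n13.depth = 26  [terminal]
19. n14.hot = true  [terminal]
20. n11.env = "nr"  ["nr"]
21. n11.depth = "xu"  ["xu"]
22. n15.lab = -2  [terminal]
23. n17.lab = 11  [terminal]
24. n18.mk = "kk"  [terminal]
25. n16.live = false  [g.lab > 11]
26. n16.acc = false  [g.lab > 11]
27. n16.fin = true  [g.lab > 10]
28. n16.sig = false  [g.lab > 11]
29. n10.wid = false  [g.lab == C.lab]
30. n10.ok = "rnr"  ["r" ++ S.env]
31. n19.pre = 25  [A₀.pre + 16]
32. n20.depth = 8  [terminal]
33. n22.hot = true  [terminal]
34. n23.mk = "uq"  [terminal]
35. n21.live = false  [b.hot == false]
36. n21.acc = false  [b.hot == false]
37. n21.fin = true  [b.hot == true]
38. n21.sig = true  [b.hot == true]
39. n19.off = false  [d.depth > 8]
40. n24.hot = false  [terminal]
41. n9.off = true  [true]
42. n0.env = "ypprnyppryppr"  [S₁.depth ++ S₁.env]
43. n0.depth = "ypprnr"  [S₁.depth ++ "r"]

29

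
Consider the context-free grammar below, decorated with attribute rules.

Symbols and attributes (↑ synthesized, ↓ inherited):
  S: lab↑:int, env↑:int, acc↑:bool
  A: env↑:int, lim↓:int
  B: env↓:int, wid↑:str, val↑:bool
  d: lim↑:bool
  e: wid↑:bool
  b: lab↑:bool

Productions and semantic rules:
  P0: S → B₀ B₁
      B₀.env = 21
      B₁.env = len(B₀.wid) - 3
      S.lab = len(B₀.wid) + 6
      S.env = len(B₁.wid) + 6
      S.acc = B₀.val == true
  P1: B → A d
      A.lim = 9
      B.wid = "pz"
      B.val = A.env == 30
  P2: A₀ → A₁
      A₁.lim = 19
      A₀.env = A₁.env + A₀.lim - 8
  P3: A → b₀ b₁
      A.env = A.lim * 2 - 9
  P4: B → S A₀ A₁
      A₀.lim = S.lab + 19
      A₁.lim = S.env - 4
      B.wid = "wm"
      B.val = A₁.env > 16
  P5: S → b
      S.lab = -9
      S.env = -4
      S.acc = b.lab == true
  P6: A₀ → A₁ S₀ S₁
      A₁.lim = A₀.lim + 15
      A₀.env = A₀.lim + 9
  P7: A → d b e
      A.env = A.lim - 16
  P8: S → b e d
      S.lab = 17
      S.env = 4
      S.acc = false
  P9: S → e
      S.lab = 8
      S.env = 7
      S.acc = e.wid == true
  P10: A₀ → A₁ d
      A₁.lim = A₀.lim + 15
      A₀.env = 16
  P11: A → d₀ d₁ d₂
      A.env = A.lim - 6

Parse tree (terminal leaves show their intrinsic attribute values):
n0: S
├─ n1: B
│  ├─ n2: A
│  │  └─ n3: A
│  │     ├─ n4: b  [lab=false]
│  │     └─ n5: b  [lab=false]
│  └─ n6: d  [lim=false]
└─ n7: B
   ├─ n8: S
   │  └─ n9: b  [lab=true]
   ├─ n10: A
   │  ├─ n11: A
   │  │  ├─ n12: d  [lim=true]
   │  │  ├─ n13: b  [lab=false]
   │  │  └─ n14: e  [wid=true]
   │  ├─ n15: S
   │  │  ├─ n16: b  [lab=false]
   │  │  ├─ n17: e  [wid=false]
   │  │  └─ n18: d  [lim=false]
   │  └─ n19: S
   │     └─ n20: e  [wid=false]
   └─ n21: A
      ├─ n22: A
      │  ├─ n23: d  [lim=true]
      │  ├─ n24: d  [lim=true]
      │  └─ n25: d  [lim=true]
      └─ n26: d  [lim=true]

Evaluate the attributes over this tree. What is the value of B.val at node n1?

1. n1.env = 21  [21]
2. n2.lim = 9  [9]
3. n3.lim = 19  [19]
4. n4.lab = false  [terminal]
5. n5.lab = false  [terminal]
6. n3.env = 29  [A.lim * 2 - 9]
7. n2.env = 30  [A₁.env + A₀.lim - 8]
8. n6.lim = false  [terminal]
9. n1.wid = "pz"  ["pz"]
10. n1.val = true  [A.env == 30]
11. n7.env = -1  [len(B₀.wid) - 3]
12. n9.lab = true  [terminal]
13. n8.lab = -9  [-9]
14. n8.env = -4  [-4]
15. n8.acc = true  [b.lab == true]
16. n10.lim = 10  [S.lab + 19]
17. n11.lim = 25  [A₀.lim + 15]
18. n12.lim = true  [terminal]
19. n13.lab = false  [terminal]
20. n14.wid = true  [terminal]
21. n11.env = 9  [A.lim - 16]
22. n16.lab = false  [terminal]
23. n17.wid = false  [terminal]
24. n18.lim = false  [terminal]
25. n15.lab = 17  [17]
26. n15.env = 4  [4]
27. n15.acc = false  [false]
28. n20.wid = false  [terminal]
29. n19.lab = 8  [8]
30. n19.env = 7  [7]
31. n19.acc = false  [e.wid == true]
32. n10.env = 19  [A₀.lim + 9]
33. n21.lim = -8  [S.env - 4]
34. n22.lim = 7  [A₀.lim + 15]
35. n23.lim = true  [terminal]
36. n24.lim = true  [terminal]
37. n25.lim = true  [terminal]
38. n22.env = 1  [A.lim - 6]
39. n26.lim = true  [terminal]
40. n21.env = 16  [16]
41. n7.wid = "wm"  ["wm"]
42. n7.val = false  [A₁.env > 16]
43. n0.lab = 8  [len(B₀.wid) + 6]
44. n0.env = 8  [len(B₁.wid) + 6]
45. n0.acc = true  [B₀.val == true]

true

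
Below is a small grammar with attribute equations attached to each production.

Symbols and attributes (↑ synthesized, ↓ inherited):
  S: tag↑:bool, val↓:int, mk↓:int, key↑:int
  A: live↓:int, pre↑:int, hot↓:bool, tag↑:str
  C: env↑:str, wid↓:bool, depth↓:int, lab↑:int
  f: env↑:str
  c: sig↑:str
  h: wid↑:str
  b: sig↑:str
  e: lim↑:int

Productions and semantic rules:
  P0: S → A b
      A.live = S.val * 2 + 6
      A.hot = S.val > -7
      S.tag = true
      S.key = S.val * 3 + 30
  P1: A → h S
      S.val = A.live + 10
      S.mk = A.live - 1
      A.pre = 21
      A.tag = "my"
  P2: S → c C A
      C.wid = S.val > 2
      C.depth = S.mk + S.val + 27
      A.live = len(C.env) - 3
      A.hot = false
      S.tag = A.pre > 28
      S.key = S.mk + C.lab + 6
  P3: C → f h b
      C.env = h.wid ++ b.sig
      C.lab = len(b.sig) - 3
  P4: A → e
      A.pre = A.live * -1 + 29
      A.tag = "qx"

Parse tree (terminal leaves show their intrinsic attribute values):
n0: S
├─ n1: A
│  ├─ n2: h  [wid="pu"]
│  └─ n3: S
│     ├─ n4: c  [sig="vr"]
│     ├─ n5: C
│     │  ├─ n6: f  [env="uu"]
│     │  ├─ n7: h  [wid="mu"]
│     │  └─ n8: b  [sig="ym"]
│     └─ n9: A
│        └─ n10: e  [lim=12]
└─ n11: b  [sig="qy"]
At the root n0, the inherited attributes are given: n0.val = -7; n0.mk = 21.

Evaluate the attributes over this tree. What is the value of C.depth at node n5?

1. n0.val = -7  [given at root]
2. n0.mk = 21  [given at root]
3. n1.live = -8  [S.val * 2 + 6]
4. n1.hot = false  [S.val > -7]
5. n2.wid = "pu"  [terminal]
6. n3.val = 2  [A.live + 10]
7. n3.mk = -9  [A.live - 1]
8. n4.sig = "vr"  [terminal]
9. n5.wid = false  [S.val > 2]
10. n5.depth = 20  [S.mk + S.val + 27]
11. n6.env = "uu"  [terminal]
12. n7.wid = "mu"  [terminal]
13. n8.sig = "ym"  [terminal]
14. n5.env = "muym"  [h.wid ++ b.sig]
15. n5.lab = -1  [len(b.sig) - 3]
16. n9.live = 1  [len(C.env) - 3]
17. n9.hot = false  [false]
18. n10.lim = 12  [terminal]
19. n9.pre = 28  [A.live * -1 + 29]
20. n9.tag = "qx"  ["qx"]
21. n3.tag = false  [A.pre > 28]
22. n3.key = -4  [S.mk + C.lab + 6]
23. n1.pre = 21  [21]
24. n1.tag = "my"  ["my"]
25. n11.sig = "qy"  [terminal]
26. n0.tag = true  [true]
27. n0.key = 9  [S.val * 3 + 30]

20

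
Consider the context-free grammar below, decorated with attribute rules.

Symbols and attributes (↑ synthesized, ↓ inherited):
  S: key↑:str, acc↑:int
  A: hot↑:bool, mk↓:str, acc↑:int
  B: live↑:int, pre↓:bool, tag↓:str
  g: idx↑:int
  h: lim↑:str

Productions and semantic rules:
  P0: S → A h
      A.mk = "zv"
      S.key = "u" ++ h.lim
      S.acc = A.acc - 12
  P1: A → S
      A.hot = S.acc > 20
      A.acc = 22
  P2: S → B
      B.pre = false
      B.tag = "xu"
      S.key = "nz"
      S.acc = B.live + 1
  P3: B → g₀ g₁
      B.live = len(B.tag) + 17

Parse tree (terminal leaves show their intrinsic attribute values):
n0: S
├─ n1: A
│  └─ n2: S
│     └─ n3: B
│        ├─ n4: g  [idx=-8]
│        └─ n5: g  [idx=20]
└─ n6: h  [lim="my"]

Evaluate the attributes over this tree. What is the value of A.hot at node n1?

1. n1.mk = "zv"  ["zv"]
2. n3.pre = false  [false]
3. n3.tag = "xu"  ["xu"]
4. n4.idx = -8  [terminal]
5. n5.idx = 20  [terminal]
6. n3.live = 19  [len(B.tag) + 17]
7. n2.key = "nz"  ["nz"]
8. n2.acc = 20  [B.live + 1]
9. n1.hot = false  [S.acc > 20]
10. n1.acc = 22  [22]
11. n6.lim = "my"  [terminal]
12. n0.key = "umy"  ["u" ++ h.lim]
13. n0.acc = 10  [A.acc - 12]

false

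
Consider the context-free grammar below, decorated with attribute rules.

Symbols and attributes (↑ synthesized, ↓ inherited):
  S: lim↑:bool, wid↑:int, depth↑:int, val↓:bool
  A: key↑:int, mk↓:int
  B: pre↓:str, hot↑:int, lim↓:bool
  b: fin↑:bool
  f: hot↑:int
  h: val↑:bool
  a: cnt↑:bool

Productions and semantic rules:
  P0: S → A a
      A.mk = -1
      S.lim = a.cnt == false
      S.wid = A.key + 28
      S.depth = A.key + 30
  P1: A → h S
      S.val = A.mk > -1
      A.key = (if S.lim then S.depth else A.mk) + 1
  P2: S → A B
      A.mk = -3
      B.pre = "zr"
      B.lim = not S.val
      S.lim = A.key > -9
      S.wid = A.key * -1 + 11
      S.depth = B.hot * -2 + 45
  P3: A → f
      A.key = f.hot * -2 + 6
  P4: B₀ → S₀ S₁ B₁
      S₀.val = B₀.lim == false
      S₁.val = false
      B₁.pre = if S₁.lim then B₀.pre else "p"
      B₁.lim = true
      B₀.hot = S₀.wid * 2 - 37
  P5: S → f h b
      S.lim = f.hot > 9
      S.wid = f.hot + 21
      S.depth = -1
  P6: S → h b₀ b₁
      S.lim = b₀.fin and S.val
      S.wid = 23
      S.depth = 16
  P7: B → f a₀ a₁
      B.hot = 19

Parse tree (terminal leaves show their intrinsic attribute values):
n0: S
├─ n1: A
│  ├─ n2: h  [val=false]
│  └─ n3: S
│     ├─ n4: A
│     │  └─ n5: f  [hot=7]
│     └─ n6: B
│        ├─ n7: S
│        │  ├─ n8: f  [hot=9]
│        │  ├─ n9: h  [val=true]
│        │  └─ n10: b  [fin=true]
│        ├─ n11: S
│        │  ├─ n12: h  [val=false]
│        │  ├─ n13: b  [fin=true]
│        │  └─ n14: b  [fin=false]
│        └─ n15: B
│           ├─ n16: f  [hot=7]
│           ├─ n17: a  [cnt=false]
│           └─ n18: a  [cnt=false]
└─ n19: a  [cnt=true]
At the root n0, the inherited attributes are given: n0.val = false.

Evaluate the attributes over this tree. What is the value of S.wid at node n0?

1. n0.val = false  [given at root]
2. n1.mk = -1  [-1]
3. n2.val = false  [terminal]
4. n3.val = false  [A.mk > -1]
5. n4.mk = -3  [-3]
6. n5.hot = 7  [terminal]
7. n4.key = -8  [f.hot * -2 + 6]
8. n6.pre = "zr"  ["zr"]
9. n6.lim = true  [not S.val]
10. n7.val = false  [B₀.lim == false]
11. n8.hot = 9  [terminal]
12. n9.val = true  [terminal]
13. n10.fin = true  [terminal]
14. n7.lim = false  [f.hot > 9]
15. n7.wid = 30  [f.hot + 21]
16. n7.depth = -1  [-1]
17. n11.val = false  [false]
18. n12.val = false  [terminal]
19. n13.fin = true  [terminal]
20. n14.fin = false  [terminal]
21. n11.lim = false  [b₀.fin and S.val]
22. n11.wid = 23  [23]
23. n11.depth = 16  [16]
24. n15.pre = "p"  [if S₁.lim then B₀.pre else "p"]
25. n15.lim = true  [true]
26. n16.hot = 7  [terminal]
27. n17.cnt = false  [terminal]
28. n18.cnt = false  [terminal]
29. n15.hot = 19  [19]
30. n6.hot = 23  [S₀.wid * 2 - 37]
31. n3.lim = true  [A.key > -9]
32. n3.wid = 19  [A.key * -1 + 11]
33. n3.depth = -1  [B.hot * -2 + 45]
34. n1.key = 0  [(if S.lim then S.depth else A.mk) + 1]
35. n19.cnt = true  [terminal]
36. n0.lim = false  [a.cnt == false]
37. n0.wid = 28  [A.key + 28]
38. n0.depth = 30  [A.key + 30]

28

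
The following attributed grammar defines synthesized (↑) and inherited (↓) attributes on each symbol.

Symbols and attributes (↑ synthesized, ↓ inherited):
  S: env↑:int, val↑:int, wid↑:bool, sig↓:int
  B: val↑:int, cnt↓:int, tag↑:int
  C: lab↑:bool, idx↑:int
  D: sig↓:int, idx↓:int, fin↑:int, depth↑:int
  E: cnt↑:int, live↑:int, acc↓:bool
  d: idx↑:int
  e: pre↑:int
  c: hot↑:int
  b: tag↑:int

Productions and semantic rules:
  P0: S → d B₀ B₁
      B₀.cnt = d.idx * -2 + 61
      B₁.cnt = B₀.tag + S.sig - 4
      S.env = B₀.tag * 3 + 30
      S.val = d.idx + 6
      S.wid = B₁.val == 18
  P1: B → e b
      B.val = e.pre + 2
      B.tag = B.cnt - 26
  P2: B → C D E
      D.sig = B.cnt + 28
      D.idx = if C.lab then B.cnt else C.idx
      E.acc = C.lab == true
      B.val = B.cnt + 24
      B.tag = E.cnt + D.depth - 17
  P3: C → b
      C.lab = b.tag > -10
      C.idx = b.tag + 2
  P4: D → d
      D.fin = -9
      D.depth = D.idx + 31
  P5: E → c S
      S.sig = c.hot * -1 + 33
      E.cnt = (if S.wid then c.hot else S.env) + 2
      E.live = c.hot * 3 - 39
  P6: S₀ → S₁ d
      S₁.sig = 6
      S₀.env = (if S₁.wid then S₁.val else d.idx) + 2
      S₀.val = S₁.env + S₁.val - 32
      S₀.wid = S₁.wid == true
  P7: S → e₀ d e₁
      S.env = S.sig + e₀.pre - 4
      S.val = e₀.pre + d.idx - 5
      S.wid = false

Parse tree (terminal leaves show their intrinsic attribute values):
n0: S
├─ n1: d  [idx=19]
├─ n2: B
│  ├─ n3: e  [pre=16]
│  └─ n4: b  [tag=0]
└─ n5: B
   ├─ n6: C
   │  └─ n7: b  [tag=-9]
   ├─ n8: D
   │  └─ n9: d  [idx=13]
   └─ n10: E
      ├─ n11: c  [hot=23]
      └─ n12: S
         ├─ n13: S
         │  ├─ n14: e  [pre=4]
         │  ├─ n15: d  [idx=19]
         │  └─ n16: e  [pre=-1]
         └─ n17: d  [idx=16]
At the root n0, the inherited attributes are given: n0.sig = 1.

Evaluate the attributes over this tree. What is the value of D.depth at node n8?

1. n0.sig = 1  [given at root]
2. n1.idx = 19  [terminal]
3. n2.cnt = 23  [d.idx * -2 + 61]
4. n3.pre = 16  [terminal]
5. n4.tag = 0  [terminal]
6. n2.val = 18  [e.pre + 2]
7. n2.tag = -3  [B.cnt - 26]
8. n5.cnt = -6  [B₀.tag + S.sig - 4]
9. n7.tag = -9  [terminal]
10. n6.lab = true  [b.tag > -10]
11. n6.idx = -7  [b.tag + 2]
12. n8.sig = 22  [B.cnt + 28]
13. n8.idx = -6  [if C.lab then B.cnt else C.idx]
14. n9.idx = 13  [terminal]
15. n8.fin = -9  [-9]
16. n8.depth = 25  [D.idx + 31]
17. n10.acc = true  [C.lab == true]
18. n11.hot = 23  [terminal]
19. n12.sig = 10  [c.hot * -1 + 33]
20. n13.sig = 6  [6]
21. n14.pre = 4  [terminal]
22. n15.idx = 19  [terminal]
23. n16.pre = -1  [terminal]
24. n13.env = 6  [S.sig + e₀.pre - 4]
25. n13.val = 18  [e₀.pre + d.idx - 5]
26. n13.wid = false  [false]
27. n17.idx = 16  [terminal]
28. n12.env = 18  [(if S₁.wid then S₁.val else d.idx) + 2]
29. n12.val = -8  [S₁.env + S₁.val - 32]
30. n12.wid = false  [S₁.wid == true]
31. n10.cnt = 20  [(if S.wid then c.hot else S.env) + 2]
32. n10.live = 30  [c.hot * 3 - 39]
33. n5.val = 18  [B.cnt + 24]
34. n5.tag = 28  [E.cnt + D.depth - 17]
35. n0.env = 21  [B₀.tag * 3 + 30]
36. n0.val = 25  [d.idx + 6]
37. n0.wid = true  [B₁.val == 18]

25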